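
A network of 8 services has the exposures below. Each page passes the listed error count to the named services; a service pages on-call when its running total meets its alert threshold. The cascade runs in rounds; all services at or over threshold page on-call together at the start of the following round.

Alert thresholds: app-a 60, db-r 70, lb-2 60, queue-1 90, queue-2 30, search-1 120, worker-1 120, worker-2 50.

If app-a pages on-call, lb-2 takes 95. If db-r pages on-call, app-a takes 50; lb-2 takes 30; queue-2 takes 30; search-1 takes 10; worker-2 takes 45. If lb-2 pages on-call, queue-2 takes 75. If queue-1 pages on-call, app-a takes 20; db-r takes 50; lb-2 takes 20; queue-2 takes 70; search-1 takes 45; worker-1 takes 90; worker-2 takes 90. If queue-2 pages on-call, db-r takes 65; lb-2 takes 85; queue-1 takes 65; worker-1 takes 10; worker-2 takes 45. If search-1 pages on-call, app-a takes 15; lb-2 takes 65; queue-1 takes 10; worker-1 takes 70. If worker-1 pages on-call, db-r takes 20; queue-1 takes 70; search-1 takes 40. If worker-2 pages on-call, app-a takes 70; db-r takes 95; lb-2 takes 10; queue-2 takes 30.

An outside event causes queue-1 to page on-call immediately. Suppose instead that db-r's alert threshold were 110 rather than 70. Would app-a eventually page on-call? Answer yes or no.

With db-r's alert threshold at 110:
Round 1 — queue-1 pages on-call (initial).
  app-a: +20 → 20 < 60
  db-r: +50 → 50 < 110
  lb-2: +20 → 20 < 60
  queue-2: +70 → 70 ≥ 30
  search-1: +45 → 45 < 120
  worker-1: +90 → 90 < 120
  worker-2: +90 → 90 ≥ 50
Round 2 — queue-2, worker-2 page on-call.
  app-a: +70 → 90 ≥ 60
  db-r: +65+95 → 210 ≥ 110
  lb-2: +85+10 → 115 ≥ 60
  worker-1: +10 → 100 < 120
Round 3 — app-a, db-r, lb-2 page on-call.
  search-1: +10 → 55 < 120
No further pages.

yes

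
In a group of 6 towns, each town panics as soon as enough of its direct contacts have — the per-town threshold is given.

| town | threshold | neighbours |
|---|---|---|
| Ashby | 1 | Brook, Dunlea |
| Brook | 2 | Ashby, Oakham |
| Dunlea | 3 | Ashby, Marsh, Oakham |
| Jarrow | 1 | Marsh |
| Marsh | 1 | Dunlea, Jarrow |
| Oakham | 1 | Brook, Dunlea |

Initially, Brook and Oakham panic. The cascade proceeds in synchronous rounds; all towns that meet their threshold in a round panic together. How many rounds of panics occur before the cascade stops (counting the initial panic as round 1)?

2

Round 1 — Brook, Oakham panic (initial).
Round 2 — checking thresholds:
  Ashby: 1 of 2 neighbours ≥ 1, panics.
  Dunlea: 1 of 3 neighbours < 3, below threshold.
Round 3 — no new panics; cascade stops.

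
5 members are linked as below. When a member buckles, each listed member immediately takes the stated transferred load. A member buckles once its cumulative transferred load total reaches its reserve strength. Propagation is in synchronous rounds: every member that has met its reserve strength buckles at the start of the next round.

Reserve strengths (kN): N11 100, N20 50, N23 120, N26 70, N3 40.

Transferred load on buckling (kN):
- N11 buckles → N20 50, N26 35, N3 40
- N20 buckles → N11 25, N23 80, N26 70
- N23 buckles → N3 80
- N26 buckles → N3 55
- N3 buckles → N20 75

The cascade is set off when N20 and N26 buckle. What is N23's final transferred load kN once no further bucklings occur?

Round 1 — N20, N26 buckle (initial).
  N11: +25 → 25 < 100
  N23: +80 → 80 < 120
  N3: +55 → 55 ≥ 40
Round 2 — N3 buckles.
No further bucklings.

80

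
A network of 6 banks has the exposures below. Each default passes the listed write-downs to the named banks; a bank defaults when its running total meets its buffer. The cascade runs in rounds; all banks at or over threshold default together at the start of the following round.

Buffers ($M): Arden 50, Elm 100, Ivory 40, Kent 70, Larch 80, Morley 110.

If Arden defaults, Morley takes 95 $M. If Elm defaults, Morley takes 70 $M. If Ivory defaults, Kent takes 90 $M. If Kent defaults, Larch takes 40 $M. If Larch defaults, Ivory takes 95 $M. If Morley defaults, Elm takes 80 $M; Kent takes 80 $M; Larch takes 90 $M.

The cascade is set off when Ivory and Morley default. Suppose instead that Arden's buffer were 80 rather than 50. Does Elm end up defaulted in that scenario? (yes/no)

no

With Arden's buffer at 80:
Round 1 — Ivory, Morley default (initial).
  Elm: +80 → 80 < 100
  Kent: +90+80 → 170 ≥ 70
  Larch: +90 → 90 ≥ 80
Round 2 — Kent, Larch default.
No further defaults.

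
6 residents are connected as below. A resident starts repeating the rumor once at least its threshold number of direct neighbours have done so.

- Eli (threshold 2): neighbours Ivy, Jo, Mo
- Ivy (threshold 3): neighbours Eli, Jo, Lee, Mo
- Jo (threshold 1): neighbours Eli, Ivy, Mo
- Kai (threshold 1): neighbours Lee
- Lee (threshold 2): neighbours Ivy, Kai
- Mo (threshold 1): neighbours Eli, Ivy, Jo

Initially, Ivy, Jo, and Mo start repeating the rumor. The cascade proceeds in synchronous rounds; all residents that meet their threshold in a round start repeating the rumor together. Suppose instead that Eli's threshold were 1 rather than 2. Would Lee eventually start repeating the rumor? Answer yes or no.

no

With Eli's threshold at 1:
Round 1 — Ivy, Jo, Mo start repeating the rumor (initial).
Round 2 — checking thresholds:
  Eli: 3 of 3 neighbours ≥ 1, starts repeating the rumor.
  Lee: 1 of 2 neighbours < 2, holds.
Round 3 — no new spreads; cascade stops.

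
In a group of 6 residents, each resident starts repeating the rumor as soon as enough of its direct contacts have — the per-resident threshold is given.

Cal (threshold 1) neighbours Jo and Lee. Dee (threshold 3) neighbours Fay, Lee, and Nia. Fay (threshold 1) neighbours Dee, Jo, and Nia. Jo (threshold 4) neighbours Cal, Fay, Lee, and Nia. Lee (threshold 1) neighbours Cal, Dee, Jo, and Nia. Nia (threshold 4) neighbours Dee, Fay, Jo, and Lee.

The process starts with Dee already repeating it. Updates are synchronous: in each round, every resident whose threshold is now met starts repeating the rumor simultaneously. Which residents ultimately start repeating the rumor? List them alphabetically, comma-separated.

Cal, Dee, Fay, Lee

Round 1 — Dee starts repeating the rumor (initial).
Round 2 — checking thresholds:
  Fay: 1 of 3 neighbours ≥ 1, starts repeating the rumor.
  Lee: 1 of 4 neighbours ≥ 1, starts repeating the rumor.
  Nia: 1 of 4 neighbours < 4, holds.
Round 3 — checking thresholds:
  Cal: 1 of 2 neighbours ≥ 1, starts repeating the rumor.
  Jo: 2 of 4 neighbours < 4, holds.
  Nia: 3 of 4 neighbours < 4, holds.
Round 4 — no new spreads; cascade stops.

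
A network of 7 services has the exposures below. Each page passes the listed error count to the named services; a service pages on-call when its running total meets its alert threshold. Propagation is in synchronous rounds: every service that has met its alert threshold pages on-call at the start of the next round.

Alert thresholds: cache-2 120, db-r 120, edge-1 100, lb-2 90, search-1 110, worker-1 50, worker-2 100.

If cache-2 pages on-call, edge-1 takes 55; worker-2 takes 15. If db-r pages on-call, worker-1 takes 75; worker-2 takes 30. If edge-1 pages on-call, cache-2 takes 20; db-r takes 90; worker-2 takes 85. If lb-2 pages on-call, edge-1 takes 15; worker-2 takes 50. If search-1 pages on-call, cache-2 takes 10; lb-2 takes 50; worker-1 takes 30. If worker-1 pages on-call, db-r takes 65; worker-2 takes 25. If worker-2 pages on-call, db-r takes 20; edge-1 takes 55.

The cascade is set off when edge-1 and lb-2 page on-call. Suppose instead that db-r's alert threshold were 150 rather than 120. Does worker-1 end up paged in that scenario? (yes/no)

With db-r's alert threshold at 150:
Round 1 — edge-1, lb-2 page on-call (initial).
  cache-2: +20 → 20 < 120
  db-r: +90 → 90 < 150
  worker-2: +85+50 → 135 ≥ 100
Round 2 — worker-2 pages on-call.
  db-r: +20 → 110 < 150
No further pages.

no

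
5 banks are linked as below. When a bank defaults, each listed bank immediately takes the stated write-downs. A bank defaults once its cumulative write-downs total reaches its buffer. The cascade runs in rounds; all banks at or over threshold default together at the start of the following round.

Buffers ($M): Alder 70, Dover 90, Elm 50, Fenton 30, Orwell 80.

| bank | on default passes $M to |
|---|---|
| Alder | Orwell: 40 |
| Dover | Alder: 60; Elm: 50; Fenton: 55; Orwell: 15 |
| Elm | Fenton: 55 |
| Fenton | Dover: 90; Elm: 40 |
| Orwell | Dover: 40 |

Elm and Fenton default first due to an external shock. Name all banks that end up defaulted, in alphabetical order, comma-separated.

Dover, Elm, Fenton

Round 1 — Elm, Fenton default (initial).
  Dover: +90 → 90 ≥ 90
Round 2 — Dover defaults.
  Alder: +60 → 60 < 70
  Orwell: +15 → 15 < 80
No further defaults.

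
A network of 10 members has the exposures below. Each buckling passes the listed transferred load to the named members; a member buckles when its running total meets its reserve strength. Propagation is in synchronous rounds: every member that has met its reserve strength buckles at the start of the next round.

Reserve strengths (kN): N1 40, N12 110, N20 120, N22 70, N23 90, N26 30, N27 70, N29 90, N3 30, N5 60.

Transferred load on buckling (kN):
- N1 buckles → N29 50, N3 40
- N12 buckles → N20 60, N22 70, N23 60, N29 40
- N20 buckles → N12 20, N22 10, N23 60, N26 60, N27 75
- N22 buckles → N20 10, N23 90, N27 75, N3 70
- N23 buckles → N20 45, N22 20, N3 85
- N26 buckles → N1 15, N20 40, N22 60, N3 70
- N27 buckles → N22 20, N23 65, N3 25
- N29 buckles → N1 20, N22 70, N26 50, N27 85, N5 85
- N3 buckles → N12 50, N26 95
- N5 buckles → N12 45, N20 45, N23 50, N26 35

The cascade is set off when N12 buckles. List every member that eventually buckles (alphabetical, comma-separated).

N12, N20, N22, N23, N26, N27, N3

Round 1 — N12 buckles (initial).
  N20: +60 → 60 < 120
  N22: +70 → 70 ≥ 70
  N23: +60 → 60 < 90
  N29: +40 → 40 < 90
Round 2 — N22 buckles.
  N20: +10 → 70 < 120
  N23: +90 → 150 ≥ 90
  N27: +75 → 75 ≥ 70
  N3: +70 → 70 ≥ 30
Round 3 — N23, N27, N3 buckle.
  N20: +45 → 115 < 120
  N26: +95 → 95 ≥ 30
Round 4 — N26 buckles.
  N1: +15 → 15 < 40
  N20: +40 → 155 ≥ 120
Round 5 — N20 buckles.
No further bucklings.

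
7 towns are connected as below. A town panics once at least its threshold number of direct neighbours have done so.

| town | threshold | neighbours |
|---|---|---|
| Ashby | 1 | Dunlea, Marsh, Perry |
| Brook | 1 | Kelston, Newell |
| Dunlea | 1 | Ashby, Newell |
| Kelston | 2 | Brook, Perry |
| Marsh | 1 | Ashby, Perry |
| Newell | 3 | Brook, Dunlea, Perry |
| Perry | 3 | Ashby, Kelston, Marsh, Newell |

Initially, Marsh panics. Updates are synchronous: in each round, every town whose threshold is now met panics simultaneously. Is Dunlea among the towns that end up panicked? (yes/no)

yes

Round 1 — Marsh panics (initial).
Round 2 — checking thresholds:
  Ashby: 1 of 3 neighbours ≥ 1, panics.
  Perry: 1 of 4 neighbours < 3, not yet.
Round 3 — checking thresholds:
  Dunlea: 1 of 2 neighbours ≥ 1, panics.
  Perry: 2 of 4 neighbours < 3, not yet.
Round 4 — no new panics; cascade stops.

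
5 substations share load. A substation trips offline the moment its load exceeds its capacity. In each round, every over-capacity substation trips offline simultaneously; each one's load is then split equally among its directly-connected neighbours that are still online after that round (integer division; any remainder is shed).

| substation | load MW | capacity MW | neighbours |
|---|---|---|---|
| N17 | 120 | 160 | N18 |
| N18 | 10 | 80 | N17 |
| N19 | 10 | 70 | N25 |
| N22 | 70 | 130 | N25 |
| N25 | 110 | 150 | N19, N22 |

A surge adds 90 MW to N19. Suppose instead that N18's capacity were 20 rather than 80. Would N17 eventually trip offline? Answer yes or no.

With N18's capacity at 20:
Round 1 — N19 at 100 > 70. N19 trips offline.
  N19 sheds 100 MW to N25: 100 each.
    N25: 110+100 = 210 > 150
Round 2 — N25 trips offline.
  N25 sheds 210 MW to N22: 210 each.
    N22: 70+210 = 280 > 130
Round 3 — N22 trips offline.
  N22 sheds 280 MW: no online neighbours, lost.
No further trips.

no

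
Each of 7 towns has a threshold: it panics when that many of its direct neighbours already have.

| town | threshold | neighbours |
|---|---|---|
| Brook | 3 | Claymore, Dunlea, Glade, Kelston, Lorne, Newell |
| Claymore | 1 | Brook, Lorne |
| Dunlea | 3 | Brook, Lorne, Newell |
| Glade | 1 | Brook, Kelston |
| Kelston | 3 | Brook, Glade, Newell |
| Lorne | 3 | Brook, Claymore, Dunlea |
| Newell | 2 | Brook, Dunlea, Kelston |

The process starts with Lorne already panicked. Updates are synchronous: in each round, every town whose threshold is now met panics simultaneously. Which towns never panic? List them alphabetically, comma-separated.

Brook, Dunlea, Glade, Kelston, Newell

Round 1 — Lorne panics (initial).
Round 2 — checking thresholds:
  Brook: 1 of 6 neighbours < 3, not yet.
  Claymore: 1 of 2 neighbours ≥ 1, panics.
  Dunlea: 1 of 3 neighbours < 3, not yet.
Round 3 — no new panics; cascade stops.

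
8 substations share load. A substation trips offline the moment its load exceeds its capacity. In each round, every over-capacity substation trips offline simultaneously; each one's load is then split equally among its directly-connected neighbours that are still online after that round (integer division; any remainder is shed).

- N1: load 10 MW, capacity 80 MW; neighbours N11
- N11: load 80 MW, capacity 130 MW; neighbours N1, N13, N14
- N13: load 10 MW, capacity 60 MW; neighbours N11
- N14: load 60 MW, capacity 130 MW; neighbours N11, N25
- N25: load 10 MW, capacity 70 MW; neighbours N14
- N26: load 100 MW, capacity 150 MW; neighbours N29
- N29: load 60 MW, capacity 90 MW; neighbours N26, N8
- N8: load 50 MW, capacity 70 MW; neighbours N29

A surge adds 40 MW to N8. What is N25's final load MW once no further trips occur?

Round 1 — N8 at 90 > 70. N8 trips offline.
  N8 sheds 90 MW to N29: 90 each.
    N29: 60+90 = 150 > 90
Round 2 — N29 trips offline.
  N29 sheds 150 MW to N26: 150 each.
    N26: 100+150 = 250 > 150
Round 3 — N26 trips offline.
  N26 sheds 250 MW: no online neighbours, lost.
No further trips.

10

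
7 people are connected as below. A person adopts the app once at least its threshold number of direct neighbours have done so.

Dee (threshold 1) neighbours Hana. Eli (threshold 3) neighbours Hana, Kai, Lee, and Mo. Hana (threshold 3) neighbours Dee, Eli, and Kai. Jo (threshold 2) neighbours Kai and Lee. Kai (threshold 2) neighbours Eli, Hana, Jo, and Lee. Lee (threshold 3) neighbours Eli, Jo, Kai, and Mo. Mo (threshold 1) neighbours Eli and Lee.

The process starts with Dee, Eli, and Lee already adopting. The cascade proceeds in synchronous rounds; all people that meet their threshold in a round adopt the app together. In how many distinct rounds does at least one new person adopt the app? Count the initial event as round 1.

3

Round 1 — Dee, Eli, Lee adopt the app (initial).
Round 2 — checking thresholds:
  Hana: 2 of 3 neighbours < 3, not yet.
  Jo: 1 of 2 neighbours < 2, not yet.
  Kai: 2 of 4 neighbours ≥ 2, adopts the app.
  Mo: 2 of 2 neighbours ≥ 1, adopts the app.
Round 3 — checking thresholds:
  Hana: 3 of 3 neighbours ≥ 3, adopts the app.
  Jo: 2 of 2 neighbours ≥ 2, adopts the app.
Round 4 — no new adoptions; cascade stops.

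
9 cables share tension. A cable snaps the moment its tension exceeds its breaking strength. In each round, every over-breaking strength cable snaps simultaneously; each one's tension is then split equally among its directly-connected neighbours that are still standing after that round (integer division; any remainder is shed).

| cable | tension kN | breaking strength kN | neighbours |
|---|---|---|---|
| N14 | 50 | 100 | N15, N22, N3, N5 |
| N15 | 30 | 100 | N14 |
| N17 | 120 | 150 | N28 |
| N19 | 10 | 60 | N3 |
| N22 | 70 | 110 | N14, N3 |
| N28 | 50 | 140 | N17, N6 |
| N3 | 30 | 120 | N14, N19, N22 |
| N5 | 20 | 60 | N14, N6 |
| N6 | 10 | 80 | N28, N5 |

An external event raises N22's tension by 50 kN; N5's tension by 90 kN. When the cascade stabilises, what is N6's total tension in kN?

65

Round 1 — N22 at 120 > 110; N5 at 110 > 60. N22, N5 snap.
  N22 sheds 120 kN to N14, N3: 60 each.
    N14: 50+60 = 110 > 100
    N3: 30+60 = 90 ≤ 120
  N5 sheds 110 kN to N14, N6: 55 each.
    N14: 110+55 = 165 > 100
    N6: 10+55 = 65 ≤ 80
Round 2 — N14 snaps.
  N14 sheds 165 kN to N15, N3: 82 each (1 lost).
    N15: 30+82 = 112 > 100
    N3: 90+82 = 172 > 120
Round 3 — N15, N3 snap.
  N15 sheds 112 kN: no online neighbours, lost.
  N3 sheds 172 kN to N19: 172 each.
    N19: 10+172 = 182 > 60
Round 4 — N19 snaps.
  N19 sheds 182 kN: no online neighbours, lost.
No further breaks.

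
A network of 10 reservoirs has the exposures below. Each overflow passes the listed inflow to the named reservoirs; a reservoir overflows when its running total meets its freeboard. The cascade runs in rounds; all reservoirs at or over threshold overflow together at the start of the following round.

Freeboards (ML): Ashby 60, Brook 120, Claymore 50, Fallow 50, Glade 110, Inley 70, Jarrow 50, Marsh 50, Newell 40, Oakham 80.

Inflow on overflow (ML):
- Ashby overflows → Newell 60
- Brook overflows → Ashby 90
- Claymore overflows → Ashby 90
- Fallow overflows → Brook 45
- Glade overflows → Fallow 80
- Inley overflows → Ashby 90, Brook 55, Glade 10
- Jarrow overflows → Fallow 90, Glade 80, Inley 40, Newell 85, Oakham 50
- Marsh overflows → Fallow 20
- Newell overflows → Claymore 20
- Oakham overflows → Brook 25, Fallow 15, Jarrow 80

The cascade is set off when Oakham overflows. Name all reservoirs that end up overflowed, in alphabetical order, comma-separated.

Round 1 — Oakham overflows (initial).
  Brook: +25 → 25 < 120
  Fallow: +15 → 15 < 50
  Jarrow: +80 → 80 ≥ 50
Round 2 — Jarrow overflows.
  Fallow: +90 → 105 ≥ 50
  Glade: +80 → 80 < 110
  Inley: +40 → 40 < 70
  Newell: +85 → 85 ≥ 40
Round 3 — Fallow, Newell overflow.
  Brook: +45 → 70 < 120
  Claymore: +20 → 20 < 50
No further overflows.

Fallow, Jarrow, Newell, Oakham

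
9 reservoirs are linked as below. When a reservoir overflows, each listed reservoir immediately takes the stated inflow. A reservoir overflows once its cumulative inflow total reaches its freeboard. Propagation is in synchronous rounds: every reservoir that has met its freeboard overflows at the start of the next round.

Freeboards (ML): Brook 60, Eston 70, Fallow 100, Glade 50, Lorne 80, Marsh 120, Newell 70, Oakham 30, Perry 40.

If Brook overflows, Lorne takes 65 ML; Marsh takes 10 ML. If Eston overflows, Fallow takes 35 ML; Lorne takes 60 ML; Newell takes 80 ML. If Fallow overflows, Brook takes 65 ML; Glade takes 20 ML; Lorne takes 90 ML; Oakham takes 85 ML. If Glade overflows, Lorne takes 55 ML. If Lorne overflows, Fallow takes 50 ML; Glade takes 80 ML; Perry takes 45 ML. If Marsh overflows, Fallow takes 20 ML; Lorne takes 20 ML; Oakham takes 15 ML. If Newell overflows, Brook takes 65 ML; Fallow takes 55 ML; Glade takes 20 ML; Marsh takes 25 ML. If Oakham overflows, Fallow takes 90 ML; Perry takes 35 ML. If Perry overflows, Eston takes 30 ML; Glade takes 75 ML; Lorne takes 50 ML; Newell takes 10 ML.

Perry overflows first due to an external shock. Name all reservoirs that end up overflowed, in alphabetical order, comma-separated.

Round 1 — Perry overflows (initial).
  Eston: +30 → 30 < 70
  Glade: +75 → 75 ≥ 50
  Lorne: +50 → 50 < 80
  Newell: +10 → 10 < 70
Round 2 — Glade overflows.
  Lorne: +55 → 105 ≥ 80
Round 3 — Lorne overflows.
  Fallow: +50 → 50 < 100
No further overflows.

Glade, Lorne, Perry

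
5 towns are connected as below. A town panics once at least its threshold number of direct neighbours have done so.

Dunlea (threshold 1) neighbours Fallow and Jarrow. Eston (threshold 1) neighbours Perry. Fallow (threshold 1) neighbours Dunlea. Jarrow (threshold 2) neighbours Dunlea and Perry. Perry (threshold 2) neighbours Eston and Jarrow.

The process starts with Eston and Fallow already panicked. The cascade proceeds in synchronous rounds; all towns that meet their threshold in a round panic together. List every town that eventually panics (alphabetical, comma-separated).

Round 1 — Eston, Fallow panic (initial).
Round 2 — checking thresholds:
  Dunlea: 1 of 2 neighbours ≥ 1, panics.
  Perry: 1 of 2 neighbours < 2, not yet.
Round 3 — no new panics; cascade stops.

Dunlea, Eston, Fallow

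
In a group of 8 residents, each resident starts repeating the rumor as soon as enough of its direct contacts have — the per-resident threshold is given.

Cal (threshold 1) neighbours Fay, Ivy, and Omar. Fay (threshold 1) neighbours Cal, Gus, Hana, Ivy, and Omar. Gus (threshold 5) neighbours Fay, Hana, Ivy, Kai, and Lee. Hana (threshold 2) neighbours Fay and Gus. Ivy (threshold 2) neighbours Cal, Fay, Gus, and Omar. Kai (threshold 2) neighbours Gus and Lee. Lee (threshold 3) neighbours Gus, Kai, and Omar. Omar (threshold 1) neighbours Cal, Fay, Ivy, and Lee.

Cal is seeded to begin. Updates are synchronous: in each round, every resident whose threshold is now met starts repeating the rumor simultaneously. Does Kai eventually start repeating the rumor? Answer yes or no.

no

Round 1 — Cal starts repeating the rumor (initial).
Round 2 — checking thresholds:
  Fay: 1 of 5 neighbours ≥ 1, starts repeating the rumor.
  Ivy: 1 of 4 neighbours < 2, below threshold.
  Omar: 1 of 4 neighbours ≥ 1, starts repeating the rumor.
Round 3 — checking thresholds:
  Gus: 1 of 5 neighbours < 5, below threshold.
  Hana: 1 of 2 neighbours < 2, below threshold.
  Ivy: 3 of 4 neighbours ≥ 2, starts repeating the rumor.
  Lee: 1 of 3 neighbours < 3, below threshold.
Round 4 — no new spreads; cascade stops.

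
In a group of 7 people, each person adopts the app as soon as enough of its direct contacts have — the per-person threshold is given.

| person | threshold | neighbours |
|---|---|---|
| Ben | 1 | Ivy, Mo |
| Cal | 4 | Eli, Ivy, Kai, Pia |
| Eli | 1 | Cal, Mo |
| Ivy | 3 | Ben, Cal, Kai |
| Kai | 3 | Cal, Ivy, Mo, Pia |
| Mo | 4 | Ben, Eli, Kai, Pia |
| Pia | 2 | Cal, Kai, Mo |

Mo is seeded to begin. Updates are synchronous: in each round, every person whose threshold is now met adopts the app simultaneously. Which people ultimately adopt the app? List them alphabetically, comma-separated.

Ben, Eli, Mo

Round 1 — Mo adopts the app (initial).
Round 2 — checking thresholds:
  Ben: 1 of 2 neighbours ≥ 1, adopts the app.
  Eli: 1 of 2 neighbours ≥ 1, adopts the app.
  Kai: 1 of 4 neighbours < 3, not yet.
  Pia: 1 of 3 neighbours < 2, not yet.
Round 3 — no new adoptions; cascade stops.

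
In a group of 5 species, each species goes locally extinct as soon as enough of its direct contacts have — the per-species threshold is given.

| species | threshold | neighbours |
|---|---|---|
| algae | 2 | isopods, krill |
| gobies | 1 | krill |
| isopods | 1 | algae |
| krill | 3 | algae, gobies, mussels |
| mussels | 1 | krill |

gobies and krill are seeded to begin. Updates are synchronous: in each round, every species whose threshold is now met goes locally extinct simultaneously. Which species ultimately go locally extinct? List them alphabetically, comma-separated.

gobies, krill, mussels

Round 1 — gobies, krill go locally extinct (initial).
Round 2 — checking thresholds:
  algae: 1 of 2 neighbours < 2, holds.
  mussels: 1 of 1 neighbours ≥ 1, goes locally extinct.
Round 3 — no new extinctions; cascade stops.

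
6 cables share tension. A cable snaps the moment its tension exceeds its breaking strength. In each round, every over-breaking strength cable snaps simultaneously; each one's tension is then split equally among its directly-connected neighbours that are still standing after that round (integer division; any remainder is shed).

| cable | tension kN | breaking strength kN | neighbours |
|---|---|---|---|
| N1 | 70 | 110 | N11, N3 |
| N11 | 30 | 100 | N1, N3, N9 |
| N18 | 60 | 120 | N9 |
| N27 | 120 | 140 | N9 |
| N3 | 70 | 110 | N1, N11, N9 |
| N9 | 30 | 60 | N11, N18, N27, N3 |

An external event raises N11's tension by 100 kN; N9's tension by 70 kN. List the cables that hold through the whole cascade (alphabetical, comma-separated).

Round 1 — N11 at 130 > 100; N9 at 100 > 60. N11, N9 snap.
  N11 sheds 130 kN to N1, N3: 65 each.
    N1: 70+65 = 135 > 110
    N3: 70+65 = 135 > 110
  N9 sheds 100 kN to N18, N27, N3: 33 each (1 lost).
    N18: 60+33 = 93 ≤ 120
    N27: 120+33 = 153 > 140
    N3: 135+33 = 168 > 110
Round 2 — N1, N27, N3 snap.
  N1 sheds 135 kN: no online neighbours, lost.
  N27 sheds 153 kN: no online neighbours, lost.
  N3 sheds 168 kN: no online neighbours, lost.
No further breaks.

N18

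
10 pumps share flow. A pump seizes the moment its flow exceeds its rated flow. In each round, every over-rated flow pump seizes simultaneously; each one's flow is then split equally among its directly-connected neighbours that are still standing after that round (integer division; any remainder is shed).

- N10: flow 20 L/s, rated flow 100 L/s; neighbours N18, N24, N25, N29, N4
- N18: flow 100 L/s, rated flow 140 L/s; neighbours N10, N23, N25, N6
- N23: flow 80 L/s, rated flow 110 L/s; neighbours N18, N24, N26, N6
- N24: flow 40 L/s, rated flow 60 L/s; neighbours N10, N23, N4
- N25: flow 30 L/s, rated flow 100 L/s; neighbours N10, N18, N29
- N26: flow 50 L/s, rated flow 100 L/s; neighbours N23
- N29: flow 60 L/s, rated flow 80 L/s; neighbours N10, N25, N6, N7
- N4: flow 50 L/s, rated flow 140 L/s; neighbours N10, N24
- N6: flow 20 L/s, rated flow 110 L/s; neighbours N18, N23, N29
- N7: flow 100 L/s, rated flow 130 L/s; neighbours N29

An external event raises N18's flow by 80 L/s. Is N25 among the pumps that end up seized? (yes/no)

Round 1 — N18 at 180 > 140. N18 seizes.
  N18 sheds 180 L/s to N10, N23, N25, N6: 45 each.
    N10: 20+45 = 65 ≤ 100
    N23: 80+45 = 125 > 110
    N25: 30+45 = 75 ≤ 100
    N6: 20+45 = 65 ≤ 110
Round 2 — N23 seizes.
  N23 sheds 125 L/s to N24, N26, N6: 41 each (2 lost).
    N24: 40+41 = 81 > 60
    N26: 50+41 = 91 ≤ 100
    N6: 65+41 = 106 ≤ 110
Round 3 — N24 seizes.
  N24 sheds 81 L/s to N10, N4: 40 each (1 lost).
    N10: 65+40 = 105 > 100
    N4: 50+40 = 90 ≤ 140
Round 4 — N10 seizes.
  N10 sheds 105 L/s to N25, N29, N4: 35 each.
    N25: 75+35 = 110 > 100
    N29: 60+35 = 95 > 80
    N4: 90+35 = 125 ≤ 140
Round 5 — N25, N29 seize.
  N25 sheds 110 L/s: no online neighbours, lost.
  N29 sheds 95 L/s to N6, N7: 47 each (1 lost).
    N6: 106+47 = 153 > 110
    N7: 100+47 = 147 > 130
Round 6 — N6, N7 seize.
  N6 sheds 153 L/s: no online neighbours, lost.
  N7 sheds 147 L/s: no online neighbours, lost.
No further seizures.

yes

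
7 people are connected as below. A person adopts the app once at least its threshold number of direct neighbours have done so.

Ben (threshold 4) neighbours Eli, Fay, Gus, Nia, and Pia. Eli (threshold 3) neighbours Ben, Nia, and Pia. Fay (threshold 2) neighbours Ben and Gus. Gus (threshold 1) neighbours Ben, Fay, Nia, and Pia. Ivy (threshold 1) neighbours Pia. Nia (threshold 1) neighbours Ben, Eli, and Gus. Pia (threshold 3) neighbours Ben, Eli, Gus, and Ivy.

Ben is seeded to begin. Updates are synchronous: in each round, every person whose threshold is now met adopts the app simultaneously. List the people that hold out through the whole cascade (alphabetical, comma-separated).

Eli, Ivy, Pia

Round 1 — Ben adopts the app (initial).
Round 2 — checking thresholds:
  Eli: 1 of 3 neighbours < 3, below threshold.
  Fay: 1 of 2 neighbours < 2, below threshold.
  Gus: 1 of 4 neighbours ≥ 1, adopts the app.
  Nia: 1 of 3 neighbours ≥ 1, adopts the app.
  Pia: 1 of 4 neighbours < 3, below threshold.
Round 3 — checking thresholds:
  Eli: 2 of 3 neighbours < 3, below threshold.
  Fay: 2 of 2 neighbours ≥ 2, adopts the app.
  Pia: 2 of 4 neighbours < 3, below threshold.
Round 4 — no new adoptions; cascade stops.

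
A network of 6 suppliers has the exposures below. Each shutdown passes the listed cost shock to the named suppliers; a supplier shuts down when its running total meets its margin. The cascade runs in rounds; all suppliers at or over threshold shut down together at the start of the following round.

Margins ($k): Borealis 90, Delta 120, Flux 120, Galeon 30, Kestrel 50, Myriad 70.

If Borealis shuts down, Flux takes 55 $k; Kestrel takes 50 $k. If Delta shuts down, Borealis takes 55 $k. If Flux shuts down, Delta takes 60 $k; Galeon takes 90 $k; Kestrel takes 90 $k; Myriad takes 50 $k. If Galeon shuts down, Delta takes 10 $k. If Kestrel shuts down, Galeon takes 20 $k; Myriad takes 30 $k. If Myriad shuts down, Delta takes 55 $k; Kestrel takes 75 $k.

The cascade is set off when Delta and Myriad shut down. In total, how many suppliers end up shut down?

Round 1 — Delta, Myriad shut down (initial).
  Borealis: +55 → 55 < 90
  Kestrel: +75 → 75 ≥ 50
Round 2 — Kestrel shuts down.
  Galeon: +20 → 20 < 30
No further shutdowns.

3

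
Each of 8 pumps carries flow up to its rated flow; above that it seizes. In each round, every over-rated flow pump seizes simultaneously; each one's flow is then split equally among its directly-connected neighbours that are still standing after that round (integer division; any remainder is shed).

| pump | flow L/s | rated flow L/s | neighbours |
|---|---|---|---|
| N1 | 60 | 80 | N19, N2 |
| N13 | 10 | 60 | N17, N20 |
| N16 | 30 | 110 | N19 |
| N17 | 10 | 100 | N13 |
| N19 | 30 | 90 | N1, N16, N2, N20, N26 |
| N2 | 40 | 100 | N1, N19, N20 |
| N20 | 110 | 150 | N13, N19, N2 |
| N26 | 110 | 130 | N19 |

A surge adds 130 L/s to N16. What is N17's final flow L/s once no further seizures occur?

Round 1 — N16 at 160 > 110. N16 seizes.
  N16 sheds 160 L/s to N19: 160 each.
    N19: 30+160 = 190 > 90
Round 2 — N19 seizes.
  N19 sheds 190 L/s to N1, N2, N20, N26: 47 each (2 lost).
    N1: 60+47 = 107 > 80
    N2: 40+47 = 87 ≤ 100
    N20: 110+47 = 157 > 150
    N26: 110+47 = 157 > 130
Round 3 — N1, N20, N26 seize.
  N1 sheds 107 L/s to N2: 107 each.
    N2: 87+107 = 194 > 100
  N20 sheds 157 L/s to N13, N2: 78 each (1 lost).
    N13: 10+78 = 88 > 60
    N2: 194+78 = 272 > 100
  N26 sheds 157 L/s: no online neighbours, lost.
Round 4 — N13, N2 seize.
  N13 sheds 88 L/s to N17: 88 each.
    N17: 10+88 = 98 ≤ 100
  N2 sheds 272 L/s: no online neighbours, lost.
No further seizures.

98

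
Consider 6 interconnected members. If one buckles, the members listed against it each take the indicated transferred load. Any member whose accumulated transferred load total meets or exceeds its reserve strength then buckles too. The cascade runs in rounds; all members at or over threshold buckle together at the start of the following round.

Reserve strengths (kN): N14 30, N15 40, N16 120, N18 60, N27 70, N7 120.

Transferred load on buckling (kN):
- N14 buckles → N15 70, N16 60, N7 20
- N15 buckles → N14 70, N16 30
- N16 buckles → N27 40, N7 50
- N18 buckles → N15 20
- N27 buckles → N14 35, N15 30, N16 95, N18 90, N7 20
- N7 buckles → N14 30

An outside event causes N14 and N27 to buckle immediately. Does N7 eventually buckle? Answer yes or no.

Round 1 — N14, N27 buckle (initial).
  N15: +70+30 → 100 ≥ 40
  N16: +60+95 → 155 ≥ 120
  N18: +90 → 90 ≥ 60
  N7: +20+20 → 40 < 120
Round 2 — N15, N16, N18 buckle.
  N7: +50 → 90 < 120
No further bucklings.

no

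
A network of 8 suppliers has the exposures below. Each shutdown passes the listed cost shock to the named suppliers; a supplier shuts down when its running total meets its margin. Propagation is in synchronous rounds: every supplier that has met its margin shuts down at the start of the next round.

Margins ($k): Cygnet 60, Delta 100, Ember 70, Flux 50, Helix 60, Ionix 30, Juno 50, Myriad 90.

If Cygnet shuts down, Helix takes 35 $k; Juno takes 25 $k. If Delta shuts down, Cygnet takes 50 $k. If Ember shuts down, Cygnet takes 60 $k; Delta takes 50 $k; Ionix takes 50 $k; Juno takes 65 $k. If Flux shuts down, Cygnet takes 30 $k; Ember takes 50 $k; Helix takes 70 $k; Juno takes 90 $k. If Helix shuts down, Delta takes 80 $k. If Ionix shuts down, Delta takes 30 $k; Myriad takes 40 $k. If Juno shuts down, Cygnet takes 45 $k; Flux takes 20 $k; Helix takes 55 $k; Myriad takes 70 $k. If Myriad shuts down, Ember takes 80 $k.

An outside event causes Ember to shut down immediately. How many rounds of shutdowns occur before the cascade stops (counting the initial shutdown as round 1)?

Round 1 — Ember shuts down (initial).
  Cygnet: +60 → 60 ≥ 60
  Delta: +50 → 50 < 100
  Ionix: +50 → 50 ≥ 30
  Juno: +65 → 65 ≥ 50
Round 2 — Cygnet, Ionix, Juno shut down.
  Delta: +30 → 80 < 100
  Flux: +20 → 20 < 50
  Helix: +35+55 → 90 ≥ 60
  Myriad: +40+70 → 110 ≥ 90
Round 3 — Helix, Myriad shut down.
  Delta: +80 → 160 ≥ 100
Round 4 — Delta shuts down.
No further shutdowns.

4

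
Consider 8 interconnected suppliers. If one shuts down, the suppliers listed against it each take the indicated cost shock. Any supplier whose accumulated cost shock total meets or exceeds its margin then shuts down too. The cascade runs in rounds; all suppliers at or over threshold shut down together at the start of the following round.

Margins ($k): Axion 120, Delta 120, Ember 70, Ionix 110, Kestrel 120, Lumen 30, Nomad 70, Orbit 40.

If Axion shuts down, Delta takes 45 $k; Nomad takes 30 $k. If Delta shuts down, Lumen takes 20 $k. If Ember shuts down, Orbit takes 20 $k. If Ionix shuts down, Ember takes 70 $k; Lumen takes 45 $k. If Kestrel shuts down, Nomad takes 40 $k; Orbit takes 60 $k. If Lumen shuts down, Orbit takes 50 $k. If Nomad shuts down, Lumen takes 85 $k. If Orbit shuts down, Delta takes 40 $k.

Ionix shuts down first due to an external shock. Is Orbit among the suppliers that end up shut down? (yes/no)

Round 1 — Ionix shuts down (initial).
  Ember: +70 → 70 ≥ 70
  Lumen: +45 → 45 ≥ 30
Round 2 — Ember, Lumen shut down.
  Orbit: +20+50 → 70 ≥ 40
Round 3 — Orbit shuts down.
  Delta: +40 → 40 < 120
No further shutdowns.

yes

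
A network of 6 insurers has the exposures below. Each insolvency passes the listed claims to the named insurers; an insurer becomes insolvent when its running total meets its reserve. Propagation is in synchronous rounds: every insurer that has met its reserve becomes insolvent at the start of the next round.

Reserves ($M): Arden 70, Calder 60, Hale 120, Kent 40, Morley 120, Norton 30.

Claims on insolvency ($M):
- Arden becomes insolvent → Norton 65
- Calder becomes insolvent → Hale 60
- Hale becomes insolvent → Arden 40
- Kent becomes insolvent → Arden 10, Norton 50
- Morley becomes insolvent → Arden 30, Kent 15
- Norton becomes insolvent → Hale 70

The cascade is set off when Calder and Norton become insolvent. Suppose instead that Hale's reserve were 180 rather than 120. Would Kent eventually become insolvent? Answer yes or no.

no

With Hale's reserve at 180:
Round 1 — Calder, Norton become insolvent (initial).
  Hale: +60+70 → 130 < 180
No further insolvencies.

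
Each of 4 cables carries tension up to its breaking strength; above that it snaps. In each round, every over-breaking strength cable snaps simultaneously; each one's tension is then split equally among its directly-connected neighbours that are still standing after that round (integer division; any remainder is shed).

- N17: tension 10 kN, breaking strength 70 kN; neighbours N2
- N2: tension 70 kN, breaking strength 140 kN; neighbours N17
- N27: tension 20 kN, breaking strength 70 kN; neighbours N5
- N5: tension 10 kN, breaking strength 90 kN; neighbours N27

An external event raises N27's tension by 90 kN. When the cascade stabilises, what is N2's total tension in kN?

70

Round 1 — N27 at 110 > 70. N27 snaps.
  N27 sheds 110 kN to N5: 110 each.
    N5: 10+110 = 120 > 90
Round 2 — N5 snaps.
  N5 sheds 120 kN: no online neighbours, lost.
No further breaks.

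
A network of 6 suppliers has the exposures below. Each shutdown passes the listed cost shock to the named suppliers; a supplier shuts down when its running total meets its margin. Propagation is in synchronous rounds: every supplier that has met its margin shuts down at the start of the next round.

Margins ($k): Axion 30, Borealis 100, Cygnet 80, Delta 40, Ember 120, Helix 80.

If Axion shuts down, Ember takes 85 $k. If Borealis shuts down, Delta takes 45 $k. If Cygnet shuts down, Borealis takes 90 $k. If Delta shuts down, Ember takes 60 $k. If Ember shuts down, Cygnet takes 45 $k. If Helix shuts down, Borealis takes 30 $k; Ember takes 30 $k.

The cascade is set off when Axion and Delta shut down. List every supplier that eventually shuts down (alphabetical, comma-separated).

Round 1 — Axion, Delta shut down (initial).
  Ember: +85+60 → 145 ≥ 120
Round 2 — Ember shuts down.
  Cygnet: +45 → 45 < 80
No further shutdowns.

Axion, Delta, Ember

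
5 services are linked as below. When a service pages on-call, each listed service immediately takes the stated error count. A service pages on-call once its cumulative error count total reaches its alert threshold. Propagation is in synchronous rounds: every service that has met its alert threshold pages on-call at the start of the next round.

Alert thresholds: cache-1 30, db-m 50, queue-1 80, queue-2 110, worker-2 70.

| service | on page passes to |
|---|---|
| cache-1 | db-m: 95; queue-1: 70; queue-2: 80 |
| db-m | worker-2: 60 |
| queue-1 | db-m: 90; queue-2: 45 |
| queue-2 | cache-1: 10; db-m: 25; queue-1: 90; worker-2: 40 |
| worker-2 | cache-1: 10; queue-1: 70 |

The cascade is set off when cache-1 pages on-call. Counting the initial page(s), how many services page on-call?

2

Round 1 — cache-1 pages on-call (initial).
  db-m: +95 → 95 ≥ 50
  queue-1: +70 → 70 < 80
  queue-2: +80 → 80 < 110
Round 2 — db-m pages on-call.
  worker-2: +60 → 60 < 70
No further pages.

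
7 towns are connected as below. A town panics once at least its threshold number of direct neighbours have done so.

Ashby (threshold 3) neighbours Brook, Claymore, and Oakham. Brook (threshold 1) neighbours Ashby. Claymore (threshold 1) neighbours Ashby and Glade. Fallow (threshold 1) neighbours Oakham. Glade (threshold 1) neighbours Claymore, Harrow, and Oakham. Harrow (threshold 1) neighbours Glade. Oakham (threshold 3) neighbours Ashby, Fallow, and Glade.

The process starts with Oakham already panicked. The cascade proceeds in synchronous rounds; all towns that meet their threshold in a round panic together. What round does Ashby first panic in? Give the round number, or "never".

never

Round 1 — Oakham panics (initial).
Round 2 — checking thresholds:
  Ashby: 1 of 3 neighbours < 3, below threshold.
  Fallow: 1 of 1 neighbours ≥ 1, panics.
  Glade: 1 of 3 neighbours ≥ 1, panics.
Round 3 — checking thresholds:
  Ashby: 1 of 3 neighbours < 3, below threshold.
  Claymore: 1 of 2 neighbours ≥ 1, panics.
  Harrow: 1 of 1 neighbours ≥ 1, panics.
Round 4 — no new panics; cascade stops.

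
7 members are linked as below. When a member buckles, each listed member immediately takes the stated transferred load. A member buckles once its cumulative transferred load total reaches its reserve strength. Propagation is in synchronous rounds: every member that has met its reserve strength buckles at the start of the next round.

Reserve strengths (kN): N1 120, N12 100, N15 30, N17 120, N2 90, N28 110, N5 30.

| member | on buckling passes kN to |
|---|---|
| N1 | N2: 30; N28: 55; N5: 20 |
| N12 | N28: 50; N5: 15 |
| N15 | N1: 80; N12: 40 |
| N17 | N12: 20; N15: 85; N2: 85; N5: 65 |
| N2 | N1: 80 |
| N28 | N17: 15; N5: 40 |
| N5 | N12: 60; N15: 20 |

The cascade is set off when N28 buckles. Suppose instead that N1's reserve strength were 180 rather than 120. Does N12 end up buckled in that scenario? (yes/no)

With N1's reserve strength at 180:
Round 1 — N28 buckles (initial).
  N17: +15 → 15 < 120
  N5: +40 → 40 ≥ 30
Round 2 — N5 buckles.
  N12: +60 → 60 < 100
  N15: +20 → 20 < 30
No further bucklings.

no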